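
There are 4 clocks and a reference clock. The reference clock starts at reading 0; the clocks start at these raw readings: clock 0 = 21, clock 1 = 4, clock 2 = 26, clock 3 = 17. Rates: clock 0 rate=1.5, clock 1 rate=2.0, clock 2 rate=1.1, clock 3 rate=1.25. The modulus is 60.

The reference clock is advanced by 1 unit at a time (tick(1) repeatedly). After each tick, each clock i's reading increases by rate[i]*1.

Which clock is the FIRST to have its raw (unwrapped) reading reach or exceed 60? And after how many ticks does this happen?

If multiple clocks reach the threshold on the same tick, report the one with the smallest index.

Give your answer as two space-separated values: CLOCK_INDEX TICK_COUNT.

Answer: 0 26

Derivation:
clock 0: start=21, rate=1.5, needs 60-21 = 39; ticks = ceil(39/1.5) = ceil(26.0000) = 26; reading at tick 26 = 21 + 1.5*26 = 60.0000
clock 1: start=4, rate=2.0, needs 60-4 = 56; ticks = ceil(56/2.0) = ceil(28.0000) = 28; reading at tick 28 = 4 + 2.0*28 = 60.0000
clock 2: start=26, rate=1.1, needs 60-26 = 34; ticks = ceil(34/1.1) = ceil(30.9091) = 31; reading at tick 31 = 26 + 1.1*31 = 60.1000
clock 3: start=17, rate=1.25, needs 60-17 = 43; ticks = ceil(43/1.25) = ceil(34.4000) = 35; reading at tick 35 = 17 + 1.25*35 = 60.7500
Minimum tick count = 26; winners = [0]; smallest index = 0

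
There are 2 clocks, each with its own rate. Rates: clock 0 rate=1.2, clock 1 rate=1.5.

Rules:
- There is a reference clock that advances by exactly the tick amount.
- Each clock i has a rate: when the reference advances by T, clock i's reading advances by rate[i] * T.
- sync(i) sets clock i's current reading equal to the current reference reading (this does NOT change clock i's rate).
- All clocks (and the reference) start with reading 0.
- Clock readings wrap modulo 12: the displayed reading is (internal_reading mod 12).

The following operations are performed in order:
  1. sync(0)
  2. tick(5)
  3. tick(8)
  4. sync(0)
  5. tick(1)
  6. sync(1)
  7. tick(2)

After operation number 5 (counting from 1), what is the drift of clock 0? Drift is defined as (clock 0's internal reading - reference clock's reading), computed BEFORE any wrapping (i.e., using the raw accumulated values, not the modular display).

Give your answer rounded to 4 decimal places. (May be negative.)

Answer: 0.2000

Derivation:
After op 1 sync(0): ref=0.0000 raw=[0.0000 0.0000]
After op 2 tick(5): ref=5.0000 raw=[6.0000 7.5000]
After op 3 tick(8): ref=13.0000 raw=[15.6000 19.5000]
After op 4 sync(0): ref=13.0000 raw=[13.0000 19.5000]
After op 5 tick(1): ref=14.0000 raw=[14.2000 21.0000]
Drift of clock 0 after op 5: 14.2000 - 14.0000 = 0.2000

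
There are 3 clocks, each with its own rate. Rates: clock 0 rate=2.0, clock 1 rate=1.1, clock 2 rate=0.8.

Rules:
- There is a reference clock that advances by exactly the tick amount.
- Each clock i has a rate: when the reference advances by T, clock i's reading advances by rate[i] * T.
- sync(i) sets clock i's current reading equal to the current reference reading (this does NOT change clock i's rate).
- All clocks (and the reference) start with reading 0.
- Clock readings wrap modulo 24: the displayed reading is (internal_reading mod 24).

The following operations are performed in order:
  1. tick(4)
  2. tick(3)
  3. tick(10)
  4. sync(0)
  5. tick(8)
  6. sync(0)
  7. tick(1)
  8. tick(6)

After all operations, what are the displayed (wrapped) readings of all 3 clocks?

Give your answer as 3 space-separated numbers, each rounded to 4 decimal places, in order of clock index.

Answer: 15.0000 11.2000 1.6000

Derivation:
After op 1 tick(4): ref=4.0000 raw=[8.0000 4.4000 3.2000]
After op 2 tick(3): ref=7.0000 raw=[14.0000 7.7000 5.6000]
After op 3 tick(10): ref=17.0000 raw=[34.0000 18.7000 13.6000]
After op 4 sync(0): ref=17.0000 raw=[17.0000 18.7000 13.6000]
After op 5 tick(8): ref=25.0000 raw=[33.0000 27.5000 20.0000]
After op 6 sync(0): ref=25.0000 raw=[25.0000 27.5000 20.0000]
After op 7 tick(1): ref=26.0000 raw=[27.0000 28.6000 20.8000]
After op 8 tick(6): ref=32.0000 raw=[39.0000 35.2000 25.6000]
Wrap final raw readings (mod 24): 39.0000 mod 24 = 15.0000; 35.2000 mod 24 = 11.2000; 25.6000 mod 24 = 1.6000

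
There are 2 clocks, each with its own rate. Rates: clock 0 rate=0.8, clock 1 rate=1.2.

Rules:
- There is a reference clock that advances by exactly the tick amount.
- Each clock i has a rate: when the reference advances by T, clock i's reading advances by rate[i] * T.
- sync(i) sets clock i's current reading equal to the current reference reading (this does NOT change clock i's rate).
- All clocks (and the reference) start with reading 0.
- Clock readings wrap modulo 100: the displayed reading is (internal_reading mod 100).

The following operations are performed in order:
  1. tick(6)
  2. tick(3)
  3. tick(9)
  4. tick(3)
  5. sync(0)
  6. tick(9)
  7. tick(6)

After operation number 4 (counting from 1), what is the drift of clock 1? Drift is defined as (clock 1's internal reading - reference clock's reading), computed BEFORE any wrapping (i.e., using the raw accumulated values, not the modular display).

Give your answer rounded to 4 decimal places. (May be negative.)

After op 1 tick(6): ref=6.0000 raw=[4.8000 7.2000]
After op 2 tick(3): ref=9.0000 raw=[7.2000 10.8000]
After op 3 tick(9): ref=18.0000 raw=[14.4000 21.6000]
After op 4 tick(3): ref=21.0000 raw=[16.8000 25.2000]
Drift of clock 1 after op 4: 25.2000 - 21.0000 = 4.2000

Answer: 4.2000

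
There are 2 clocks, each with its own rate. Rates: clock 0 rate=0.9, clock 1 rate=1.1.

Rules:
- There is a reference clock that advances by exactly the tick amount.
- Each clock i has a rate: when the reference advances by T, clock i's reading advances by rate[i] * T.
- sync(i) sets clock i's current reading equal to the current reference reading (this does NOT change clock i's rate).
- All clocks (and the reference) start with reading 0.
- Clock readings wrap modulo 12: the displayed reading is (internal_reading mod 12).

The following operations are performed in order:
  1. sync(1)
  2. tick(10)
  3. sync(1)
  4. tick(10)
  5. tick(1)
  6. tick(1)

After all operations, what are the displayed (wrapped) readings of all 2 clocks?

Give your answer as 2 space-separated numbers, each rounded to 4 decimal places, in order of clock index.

After op 1 sync(1): ref=0.0000 raw=[0.0000 0.0000]
After op 2 tick(10): ref=10.0000 raw=[9.0000 11.0000]
After op 3 sync(1): ref=10.0000 raw=[9.0000 10.0000]
After op 4 tick(10): ref=20.0000 raw=[18.0000 21.0000]
After op 5 tick(1): ref=21.0000 raw=[18.9000 22.1000]
After op 6 tick(1): ref=22.0000 raw=[19.8000 23.2000]
Wrap final raw readings (mod 12): 19.8000 mod 12 = 7.8000; 23.2000 mod 12 = 11.2000

Answer: 7.8000 11.2000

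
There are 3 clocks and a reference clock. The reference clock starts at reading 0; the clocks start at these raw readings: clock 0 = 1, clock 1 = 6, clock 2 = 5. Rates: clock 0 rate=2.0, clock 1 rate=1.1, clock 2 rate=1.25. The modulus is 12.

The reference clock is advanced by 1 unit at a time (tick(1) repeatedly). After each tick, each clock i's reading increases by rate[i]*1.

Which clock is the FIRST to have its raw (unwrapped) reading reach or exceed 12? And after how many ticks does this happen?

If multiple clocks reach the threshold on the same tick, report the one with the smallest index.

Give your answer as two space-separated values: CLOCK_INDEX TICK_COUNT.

clock 0: start=1, rate=2.0, needs 12-1 = 11; ticks = ceil(11/2.0) = ceil(5.5000) = 6; reading at tick 6 = 1 + 2.0*6 = 13.0000
clock 1: start=6, rate=1.1, needs 12-6 = 6; ticks = ceil(6/1.1) = ceil(5.4545) = 6; reading at tick 6 = 6 + 1.1*6 = 12.6000
clock 2: start=5, rate=1.25, needs 12-5 = 7; ticks = ceil(7/1.25) = ceil(5.6000) = 6; reading at tick 6 = 5 + 1.25*6 = 12.5000
Minimum tick count = 6; winners = [0, 1, 2]; smallest index = 0

Answer: 0 6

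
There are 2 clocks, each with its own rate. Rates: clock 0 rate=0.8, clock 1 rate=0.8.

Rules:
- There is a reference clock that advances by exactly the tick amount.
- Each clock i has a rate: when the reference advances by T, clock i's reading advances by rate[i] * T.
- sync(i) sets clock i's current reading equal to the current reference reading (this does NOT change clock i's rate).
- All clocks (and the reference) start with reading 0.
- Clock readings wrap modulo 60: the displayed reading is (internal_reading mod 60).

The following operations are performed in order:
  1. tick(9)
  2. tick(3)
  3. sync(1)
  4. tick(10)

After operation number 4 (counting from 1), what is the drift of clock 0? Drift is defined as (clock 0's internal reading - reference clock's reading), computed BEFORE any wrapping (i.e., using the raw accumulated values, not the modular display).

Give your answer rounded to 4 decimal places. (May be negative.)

After op 1 tick(9): ref=9.0000 raw=[7.2000 7.2000]
After op 2 tick(3): ref=12.0000 raw=[9.6000 9.6000]
After op 3 sync(1): ref=12.0000 raw=[9.6000 12.0000]
After op 4 tick(10): ref=22.0000 raw=[17.6000 20.0000]
Drift of clock 0 after op 4: 17.6000 - 22.0000 = -4.4000

Answer: -4.4000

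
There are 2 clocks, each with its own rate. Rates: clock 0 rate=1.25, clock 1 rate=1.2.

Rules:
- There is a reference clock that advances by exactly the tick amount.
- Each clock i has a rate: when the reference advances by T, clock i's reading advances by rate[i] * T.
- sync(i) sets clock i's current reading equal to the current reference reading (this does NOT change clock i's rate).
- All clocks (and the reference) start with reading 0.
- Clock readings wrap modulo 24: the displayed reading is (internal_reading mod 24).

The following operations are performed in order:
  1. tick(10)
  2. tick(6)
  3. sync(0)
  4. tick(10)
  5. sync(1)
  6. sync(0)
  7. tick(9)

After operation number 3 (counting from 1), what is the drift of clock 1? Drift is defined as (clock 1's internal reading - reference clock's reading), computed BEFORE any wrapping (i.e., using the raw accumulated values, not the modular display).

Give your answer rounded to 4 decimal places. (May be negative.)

After op 1 tick(10): ref=10.0000 raw=[12.5000 12.0000]
After op 2 tick(6): ref=16.0000 raw=[20.0000 19.2000]
After op 3 sync(0): ref=16.0000 raw=[16.0000 19.2000]
Drift of clock 1 after op 3: 19.2000 - 16.0000 = 3.2000

Answer: 3.2000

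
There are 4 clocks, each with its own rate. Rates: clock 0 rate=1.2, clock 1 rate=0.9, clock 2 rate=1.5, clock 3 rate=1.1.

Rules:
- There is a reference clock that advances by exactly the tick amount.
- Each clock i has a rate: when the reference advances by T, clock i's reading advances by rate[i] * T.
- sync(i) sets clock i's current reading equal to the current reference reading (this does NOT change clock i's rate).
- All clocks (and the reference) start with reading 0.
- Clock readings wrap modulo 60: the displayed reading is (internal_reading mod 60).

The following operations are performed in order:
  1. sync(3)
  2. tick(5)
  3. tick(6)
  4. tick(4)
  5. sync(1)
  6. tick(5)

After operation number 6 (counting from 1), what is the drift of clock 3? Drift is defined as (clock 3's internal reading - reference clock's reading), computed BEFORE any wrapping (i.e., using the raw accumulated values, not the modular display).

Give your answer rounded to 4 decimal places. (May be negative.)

Answer: 2.0000

Derivation:
After op 1 sync(3): ref=0.0000 raw=[0.0000 0.0000 0.0000 0.0000]
After op 2 tick(5): ref=5.0000 raw=[6.0000 4.5000 7.5000 5.5000]
After op 3 tick(6): ref=11.0000 raw=[13.2000 9.9000 16.5000 12.1000]
After op 4 tick(4): ref=15.0000 raw=[18.0000 13.5000 22.5000 16.5000]
After op 5 sync(1): ref=15.0000 raw=[18.0000 15.0000 22.5000 16.5000]
After op 6 tick(5): ref=20.0000 raw=[24.0000 19.5000 30.0000 22.0000]
Drift of clock 3 after op 6: 22.0000 - 20.0000 = 2.0000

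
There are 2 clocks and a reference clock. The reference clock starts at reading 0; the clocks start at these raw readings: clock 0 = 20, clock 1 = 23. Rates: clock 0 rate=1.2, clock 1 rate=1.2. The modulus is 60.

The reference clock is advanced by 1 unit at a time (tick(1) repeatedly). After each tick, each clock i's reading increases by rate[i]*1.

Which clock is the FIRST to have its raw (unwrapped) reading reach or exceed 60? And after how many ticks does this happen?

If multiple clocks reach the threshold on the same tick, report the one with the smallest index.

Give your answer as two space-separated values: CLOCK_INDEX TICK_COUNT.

clock 0: start=20, rate=1.2, needs 60-20 = 40; ticks = ceil(40/1.2) = ceil(33.3333) = 34; reading at tick 34 = 20 + 1.2*34 = 60.8000
clock 1: start=23, rate=1.2, needs 60-23 = 37; ticks = ceil(37/1.2) = ceil(30.8333) = 31; reading at tick 31 = 23 + 1.2*31 = 60.2000
Minimum tick count = 31; winners = [1]; smallest index = 1

Answer: 1 31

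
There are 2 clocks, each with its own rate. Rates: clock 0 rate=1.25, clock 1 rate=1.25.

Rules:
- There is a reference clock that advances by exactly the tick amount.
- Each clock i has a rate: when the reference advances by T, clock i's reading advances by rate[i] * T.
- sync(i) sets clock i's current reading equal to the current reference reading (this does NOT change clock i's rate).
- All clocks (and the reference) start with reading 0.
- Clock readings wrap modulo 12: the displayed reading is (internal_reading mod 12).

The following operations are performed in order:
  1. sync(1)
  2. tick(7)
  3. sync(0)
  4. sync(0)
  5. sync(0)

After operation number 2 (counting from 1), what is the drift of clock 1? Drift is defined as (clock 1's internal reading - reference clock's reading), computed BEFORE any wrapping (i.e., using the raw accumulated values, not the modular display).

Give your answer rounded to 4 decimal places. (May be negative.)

After op 1 sync(1): ref=0.0000 raw=[0.0000 0.0000]
After op 2 tick(7): ref=7.0000 raw=[8.7500 8.7500]
Drift of clock 1 after op 2: 8.7500 - 7.0000 = 1.7500

Answer: 1.7500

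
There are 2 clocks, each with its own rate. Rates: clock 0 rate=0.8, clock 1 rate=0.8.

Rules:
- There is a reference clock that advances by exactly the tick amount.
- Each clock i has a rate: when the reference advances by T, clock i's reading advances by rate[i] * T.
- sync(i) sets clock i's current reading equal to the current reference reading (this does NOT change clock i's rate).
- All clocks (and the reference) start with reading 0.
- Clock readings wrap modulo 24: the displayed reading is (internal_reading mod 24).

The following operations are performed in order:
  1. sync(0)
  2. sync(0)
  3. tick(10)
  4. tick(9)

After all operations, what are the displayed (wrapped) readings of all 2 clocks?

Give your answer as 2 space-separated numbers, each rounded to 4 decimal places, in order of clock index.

Answer: 15.2000 15.2000

Derivation:
After op 1 sync(0): ref=0.0000 raw=[0.0000 0.0000]
After op 2 sync(0): ref=0.0000 raw=[0.0000 0.0000]
After op 3 tick(10): ref=10.0000 raw=[8.0000 8.0000]
After op 4 tick(9): ref=19.0000 raw=[15.2000 15.2000]
Wrap final raw readings (mod 24): 15.2000 mod 24 = 15.2000; 15.2000 mod 24 = 15.2000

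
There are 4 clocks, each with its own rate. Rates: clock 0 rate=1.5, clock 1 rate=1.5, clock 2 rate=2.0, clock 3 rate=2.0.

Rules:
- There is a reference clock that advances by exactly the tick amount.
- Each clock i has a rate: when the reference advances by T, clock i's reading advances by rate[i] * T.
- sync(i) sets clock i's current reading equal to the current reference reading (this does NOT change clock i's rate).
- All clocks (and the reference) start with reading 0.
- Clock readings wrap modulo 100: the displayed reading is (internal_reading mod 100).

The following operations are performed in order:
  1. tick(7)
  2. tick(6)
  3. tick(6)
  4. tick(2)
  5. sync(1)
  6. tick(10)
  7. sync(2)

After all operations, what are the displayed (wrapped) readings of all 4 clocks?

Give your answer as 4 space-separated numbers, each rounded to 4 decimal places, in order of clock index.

After op 1 tick(7): ref=7.0000 raw=[10.5000 10.5000 14.0000 14.0000]
After op 2 tick(6): ref=13.0000 raw=[19.5000 19.5000 26.0000 26.0000]
After op 3 tick(6): ref=19.0000 raw=[28.5000 28.5000 38.0000 38.0000]
After op 4 tick(2): ref=21.0000 raw=[31.5000 31.5000 42.0000 42.0000]
After op 5 sync(1): ref=21.0000 raw=[31.5000 21.0000 42.0000 42.0000]
After op 6 tick(10): ref=31.0000 raw=[46.5000 36.0000 62.0000 62.0000]
After op 7 sync(2): ref=31.0000 raw=[46.5000 36.0000 31.0000 62.0000]
Wrap final raw readings (mod 100): 46.5000 mod 100 = 46.5000; 36.0000 mod 100 = 36.0000; 31.0000 mod 100 = 31.0000; 62.0000 mod 100 = 62.0000

Answer: 46.5000 36.0000 31.0000 62.0000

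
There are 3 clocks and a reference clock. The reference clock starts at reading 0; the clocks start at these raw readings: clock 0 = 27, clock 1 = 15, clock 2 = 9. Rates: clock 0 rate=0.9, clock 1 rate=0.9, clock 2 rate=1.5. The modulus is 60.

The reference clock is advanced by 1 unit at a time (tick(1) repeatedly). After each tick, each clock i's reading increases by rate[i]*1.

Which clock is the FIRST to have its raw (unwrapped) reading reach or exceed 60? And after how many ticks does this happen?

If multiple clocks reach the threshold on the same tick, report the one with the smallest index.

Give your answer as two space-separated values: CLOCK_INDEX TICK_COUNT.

Answer: 2 34

Derivation:
clock 0: start=27, rate=0.9, needs 60-27 = 33; ticks = ceil(33/0.9) = ceil(36.6667) = 37; reading at tick 37 = 27 + 0.9*37 = 60.3000
clock 1: start=15, rate=0.9, needs 60-15 = 45; ticks = ceil(45/0.9) = ceil(50.0000) = 50; reading at tick 50 = 15 + 0.9*50 = 60.0000
clock 2: start=9, rate=1.5, needs 60-9 = 51; ticks = ceil(51/1.5) = ceil(34.0000) = 34; reading at tick 34 = 9 + 1.5*34 = 60.0000
Minimum tick count = 34; winners = [2]; smallest index = 2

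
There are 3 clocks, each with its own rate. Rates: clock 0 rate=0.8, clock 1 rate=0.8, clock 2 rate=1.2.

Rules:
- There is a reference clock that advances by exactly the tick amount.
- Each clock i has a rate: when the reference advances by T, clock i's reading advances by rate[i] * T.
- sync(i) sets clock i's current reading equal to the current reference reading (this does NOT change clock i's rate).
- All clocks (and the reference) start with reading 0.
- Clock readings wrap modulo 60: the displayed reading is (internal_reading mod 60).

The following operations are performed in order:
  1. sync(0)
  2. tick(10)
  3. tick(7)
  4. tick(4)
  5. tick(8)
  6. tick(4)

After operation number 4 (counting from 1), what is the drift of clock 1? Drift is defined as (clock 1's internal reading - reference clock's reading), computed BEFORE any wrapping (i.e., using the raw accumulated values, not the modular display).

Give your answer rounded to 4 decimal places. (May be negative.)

After op 1 sync(0): ref=0.0000 raw=[0.0000 0.0000 0.0000]
After op 2 tick(10): ref=10.0000 raw=[8.0000 8.0000 12.0000]
After op 3 tick(7): ref=17.0000 raw=[13.6000 13.6000 20.4000]
After op 4 tick(4): ref=21.0000 raw=[16.8000 16.8000 25.2000]
Drift of clock 1 after op 4: 16.8000 - 21.0000 = -4.2000

Answer: -4.2000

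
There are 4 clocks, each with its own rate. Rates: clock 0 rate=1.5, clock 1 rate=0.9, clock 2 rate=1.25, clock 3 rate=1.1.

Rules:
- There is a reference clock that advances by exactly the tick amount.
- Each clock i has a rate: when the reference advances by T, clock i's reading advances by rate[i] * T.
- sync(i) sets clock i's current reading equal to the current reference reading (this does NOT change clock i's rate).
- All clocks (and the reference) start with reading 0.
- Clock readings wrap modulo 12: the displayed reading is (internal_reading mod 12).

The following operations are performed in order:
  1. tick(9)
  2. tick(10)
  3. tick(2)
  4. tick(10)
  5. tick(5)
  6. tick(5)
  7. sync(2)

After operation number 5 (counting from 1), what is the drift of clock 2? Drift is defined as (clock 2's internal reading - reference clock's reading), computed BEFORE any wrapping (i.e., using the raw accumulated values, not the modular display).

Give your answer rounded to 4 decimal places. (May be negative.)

After op 1 tick(9): ref=9.0000 raw=[13.5000 8.1000 11.2500 9.9000]
After op 2 tick(10): ref=19.0000 raw=[28.5000 17.1000 23.7500 20.9000]
After op 3 tick(2): ref=21.0000 raw=[31.5000 18.9000 26.2500 23.1000]
After op 4 tick(10): ref=31.0000 raw=[46.5000 27.9000 38.7500 34.1000]
After op 5 tick(5): ref=36.0000 raw=[54.0000 32.4000 45.0000 39.6000]
Drift of clock 2 after op 5: 45.0000 - 36.0000 = 9.0000

Answer: 9.0000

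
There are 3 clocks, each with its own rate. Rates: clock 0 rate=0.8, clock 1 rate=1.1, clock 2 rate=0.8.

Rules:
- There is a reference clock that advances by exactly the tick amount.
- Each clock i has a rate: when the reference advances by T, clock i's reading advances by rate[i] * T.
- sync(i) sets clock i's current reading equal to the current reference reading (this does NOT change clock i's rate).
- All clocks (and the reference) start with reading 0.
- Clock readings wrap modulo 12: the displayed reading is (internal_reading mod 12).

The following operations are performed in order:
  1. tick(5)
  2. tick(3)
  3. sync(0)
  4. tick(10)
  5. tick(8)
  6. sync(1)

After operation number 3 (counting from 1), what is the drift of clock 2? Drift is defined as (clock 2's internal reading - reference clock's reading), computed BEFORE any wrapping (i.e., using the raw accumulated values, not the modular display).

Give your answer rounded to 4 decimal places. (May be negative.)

After op 1 tick(5): ref=5.0000 raw=[4.0000 5.5000 4.0000]
After op 2 tick(3): ref=8.0000 raw=[6.4000 8.8000 6.4000]
After op 3 sync(0): ref=8.0000 raw=[8.0000 8.8000 6.4000]
Drift of clock 2 after op 3: 6.4000 - 8.0000 = -1.6000

Answer: -1.6000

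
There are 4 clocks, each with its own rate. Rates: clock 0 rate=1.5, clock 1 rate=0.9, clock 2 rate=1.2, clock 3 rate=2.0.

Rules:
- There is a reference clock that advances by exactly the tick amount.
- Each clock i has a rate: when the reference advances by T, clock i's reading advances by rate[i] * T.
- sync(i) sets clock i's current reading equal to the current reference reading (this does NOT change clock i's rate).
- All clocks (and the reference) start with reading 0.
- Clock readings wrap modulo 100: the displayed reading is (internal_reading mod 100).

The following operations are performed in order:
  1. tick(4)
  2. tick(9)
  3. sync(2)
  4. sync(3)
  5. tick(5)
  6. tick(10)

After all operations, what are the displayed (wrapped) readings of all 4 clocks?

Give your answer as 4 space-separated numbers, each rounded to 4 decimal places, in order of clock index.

After op 1 tick(4): ref=4.0000 raw=[6.0000 3.6000 4.8000 8.0000]
After op 2 tick(9): ref=13.0000 raw=[19.5000 11.7000 15.6000 26.0000]
After op 3 sync(2): ref=13.0000 raw=[19.5000 11.7000 13.0000 26.0000]
After op 4 sync(3): ref=13.0000 raw=[19.5000 11.7000 13.0000 13.0000]
After op 5 tick(5): ref=18.0000 raw=[27.0000 16.2000 19.0000 23.0000]
After op 6 tick(10): ref=28.0000 raw=[42.0000 25.2000 31.0000 43.0000]
Wrap final raw readings (mod 100): 42.0000 mod 100 = 42.0000; 25.2000 mod 100 = 25.2000; 31.0000 mod 100 = 31.0000; 43.0000 mod 100 = 43.0000

Answer: 42.0000 25.2000 31.0000 43.0000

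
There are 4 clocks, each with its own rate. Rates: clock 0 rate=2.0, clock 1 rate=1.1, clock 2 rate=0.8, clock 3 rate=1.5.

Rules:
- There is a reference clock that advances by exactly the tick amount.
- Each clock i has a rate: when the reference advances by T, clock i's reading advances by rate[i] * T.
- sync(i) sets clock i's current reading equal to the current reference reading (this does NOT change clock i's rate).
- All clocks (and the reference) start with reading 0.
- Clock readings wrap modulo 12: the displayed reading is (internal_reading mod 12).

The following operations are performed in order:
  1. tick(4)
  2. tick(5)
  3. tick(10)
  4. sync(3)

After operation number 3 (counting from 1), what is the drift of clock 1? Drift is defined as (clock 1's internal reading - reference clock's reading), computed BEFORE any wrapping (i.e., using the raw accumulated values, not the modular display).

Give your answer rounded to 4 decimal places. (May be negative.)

Answer: 1.9000

Derivation:
After op 1 tick(4): ref=4.0000 raw=[8.0000 4.4000 3.2000 6.0000]
After op 2 tick(5): ref=9.0000 raw=[18.0000 9.9000 7.2000 13.5000]
After op 3 tick(10): ref=19.0000 raw=[38.0000 20.9000 15.2000 28.5000]
Drift of clock 1 after op 3: 20.9000 - 19.0000 = 1.9000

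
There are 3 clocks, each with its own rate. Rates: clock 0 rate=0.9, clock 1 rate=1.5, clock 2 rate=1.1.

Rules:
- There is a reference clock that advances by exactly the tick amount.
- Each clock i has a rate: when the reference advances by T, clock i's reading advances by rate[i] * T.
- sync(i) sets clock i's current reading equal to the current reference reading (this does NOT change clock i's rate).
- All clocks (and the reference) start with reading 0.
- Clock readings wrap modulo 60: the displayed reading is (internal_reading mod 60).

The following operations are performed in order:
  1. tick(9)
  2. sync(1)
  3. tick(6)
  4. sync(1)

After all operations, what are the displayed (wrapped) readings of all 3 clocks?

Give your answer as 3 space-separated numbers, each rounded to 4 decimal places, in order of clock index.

Answer: 13.5000 15.0000 16.5000

Derivation:
After op 1 tick(9): ref=9.0000 raw=[8.1000 13.5000 9.9000]
After op 2 sync(1): ref=9.0000 raw=[8.1000 9.0000 9.9000]
After op 3 tick(6): ref=15.0000 raw=[13.5000 18.0000 16.5000]
After op 4 sync(1): ref=15.0000 raw=[13.5000 15.0000 16.5000]
Wrap final raw readings (mod 60): 13.5000 mod 60 = 13.5000; 15.0000 mod 60 = 15.0000; 16.5000 mod 60 = 16.5000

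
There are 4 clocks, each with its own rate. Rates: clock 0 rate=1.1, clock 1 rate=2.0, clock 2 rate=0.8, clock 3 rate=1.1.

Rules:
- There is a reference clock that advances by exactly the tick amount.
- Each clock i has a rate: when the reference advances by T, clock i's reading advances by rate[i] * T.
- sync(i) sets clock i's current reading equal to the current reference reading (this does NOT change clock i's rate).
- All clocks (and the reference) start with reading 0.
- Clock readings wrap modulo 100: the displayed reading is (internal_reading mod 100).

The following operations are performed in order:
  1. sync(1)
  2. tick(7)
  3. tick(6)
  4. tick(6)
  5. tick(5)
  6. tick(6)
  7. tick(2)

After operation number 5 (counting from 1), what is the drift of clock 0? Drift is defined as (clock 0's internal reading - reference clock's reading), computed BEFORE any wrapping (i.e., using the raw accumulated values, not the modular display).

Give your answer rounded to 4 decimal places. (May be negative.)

After op 1 sync(1): ref=0.0000 raw=[0.0000 0.0000 0.0000 0.0000]
After op 2 tick(7): ref=7.0000 raw=[7.7000 14.0000 5.6000 7.7000]
After op 3 tick(6): ref=13.0000 raw=[14.3000 26.0000 10.4000 14.3000]
After op 4 tick(6): ref=19.0000 raw=[20.9000 38.0000 15.2000 20.9000]
After op 5 tick(5): ref=24.0000 raw=[26.4000 48.0000 19.2000 26.4000]
Drift of clock 0 after op 5: 26.4000 - 24.0000 = 2.4000

Answer: 2.4000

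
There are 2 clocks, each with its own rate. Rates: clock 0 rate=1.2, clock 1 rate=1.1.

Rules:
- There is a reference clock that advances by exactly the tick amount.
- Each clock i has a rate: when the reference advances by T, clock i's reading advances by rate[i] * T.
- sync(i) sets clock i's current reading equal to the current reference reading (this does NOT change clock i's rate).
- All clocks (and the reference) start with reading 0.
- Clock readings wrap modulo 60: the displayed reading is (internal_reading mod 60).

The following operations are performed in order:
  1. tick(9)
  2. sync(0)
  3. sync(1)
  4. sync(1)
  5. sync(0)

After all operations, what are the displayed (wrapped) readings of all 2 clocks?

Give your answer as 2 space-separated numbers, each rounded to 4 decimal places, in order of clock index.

After op 1 tick(9): ref=9.0000 raw=[10.8000 9.9000]
After op 2 sync(0): ref=9.0000 raw=[9.0000 9.9000]
After op 3 sync(1): ref=9.0000 raw=[9.0000 9.0000]
After op 4 sync(1): ref=9.0000 raw=[9.0000 9.0000]
After op 5 sync(0): ref=9.0000 raw=[9.0000 9.0000]
Wrap final raw readings (mod 60): 9.0000 mod 60 = 9.0000; 9.0000 mod 60 = 9.0000

Answer: 9.0000 9.0000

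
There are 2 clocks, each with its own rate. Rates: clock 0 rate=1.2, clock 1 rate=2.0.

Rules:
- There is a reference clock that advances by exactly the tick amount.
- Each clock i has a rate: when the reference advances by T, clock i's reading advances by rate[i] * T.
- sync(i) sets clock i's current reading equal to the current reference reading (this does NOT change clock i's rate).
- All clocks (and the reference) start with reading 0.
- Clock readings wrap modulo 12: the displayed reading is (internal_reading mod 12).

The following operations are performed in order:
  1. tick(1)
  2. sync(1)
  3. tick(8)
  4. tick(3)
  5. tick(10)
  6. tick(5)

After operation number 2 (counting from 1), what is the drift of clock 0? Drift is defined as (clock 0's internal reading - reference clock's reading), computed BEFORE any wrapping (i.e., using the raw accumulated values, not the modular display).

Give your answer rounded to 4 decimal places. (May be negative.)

Answer: 0.2000

Derivation:
After op 1 tick(1): ref=1.0000 raw=[1.2000 2.0000]
After op 2 sync(1): ref=1.0000 raw=[1.2000 1.0000]
Drift of clock 0 after op 2: 1.2000 - 1.0000 = 0.2000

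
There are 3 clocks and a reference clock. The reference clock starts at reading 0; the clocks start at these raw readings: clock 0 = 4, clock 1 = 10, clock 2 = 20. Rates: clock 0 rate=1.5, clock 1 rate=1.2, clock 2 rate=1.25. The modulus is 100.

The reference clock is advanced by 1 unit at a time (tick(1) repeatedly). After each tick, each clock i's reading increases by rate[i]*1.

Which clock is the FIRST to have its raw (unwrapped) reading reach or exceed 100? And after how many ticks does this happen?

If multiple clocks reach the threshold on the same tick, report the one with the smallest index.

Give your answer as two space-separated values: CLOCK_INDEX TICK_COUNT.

Answer: 0 64

Derivation:
clock 0: start=4, rate=1.5, needs 100-4 = 96; ticks = ceil(96/1.5) = ceil(64.0000) = 64; reading at tick 64 = 4 + 1.5*64 = 100.0000
clock 1: start=10, rate=1.2, needs 100-10 = 90; ticks = ceil(90/1.2) = ceil(75.0000) = 75; reading at tick 75 = 10 + 1.2*75 = 100.0000
clock 2: start=20, rate=1.25, needs 100-20 = 80; ticks = ceil(80/1.25) = ceil(64.0000) = 64; reading at tick 64 = 20 + 1.25*64 = 100.0000
Minimum tick count = 64; winners = [0, 2]; smallest index = 0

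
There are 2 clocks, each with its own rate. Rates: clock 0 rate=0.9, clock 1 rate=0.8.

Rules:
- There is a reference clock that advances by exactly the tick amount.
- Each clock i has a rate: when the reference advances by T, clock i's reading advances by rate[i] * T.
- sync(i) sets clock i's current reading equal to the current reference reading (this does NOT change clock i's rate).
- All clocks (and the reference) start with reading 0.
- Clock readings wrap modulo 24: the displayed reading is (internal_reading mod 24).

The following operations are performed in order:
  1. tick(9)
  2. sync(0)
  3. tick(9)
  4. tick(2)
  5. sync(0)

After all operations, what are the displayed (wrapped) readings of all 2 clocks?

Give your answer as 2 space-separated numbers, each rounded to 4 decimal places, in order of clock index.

After op 1 tick(9): ref=9.0000 raw=[8.1000 7.2000]
After op 2 sync(0): ref=9.0000 raw=[9.0000 7.2000]
After op 3 tick(9): ref=18.0000 raw=[17.1000 14.4000]
After op 4 tick(2): ref=20.0000 raw=[18.9000 16.0000]
After op 5 sync(0): ref=20.0000 raw=[20.0000 16.0000]
Wrap final raw readings (mod 24): 20.0000 mod 24 = 20.0000; 16.0000 mod 24 = 16.0000

Answer: 20.0000 16.0000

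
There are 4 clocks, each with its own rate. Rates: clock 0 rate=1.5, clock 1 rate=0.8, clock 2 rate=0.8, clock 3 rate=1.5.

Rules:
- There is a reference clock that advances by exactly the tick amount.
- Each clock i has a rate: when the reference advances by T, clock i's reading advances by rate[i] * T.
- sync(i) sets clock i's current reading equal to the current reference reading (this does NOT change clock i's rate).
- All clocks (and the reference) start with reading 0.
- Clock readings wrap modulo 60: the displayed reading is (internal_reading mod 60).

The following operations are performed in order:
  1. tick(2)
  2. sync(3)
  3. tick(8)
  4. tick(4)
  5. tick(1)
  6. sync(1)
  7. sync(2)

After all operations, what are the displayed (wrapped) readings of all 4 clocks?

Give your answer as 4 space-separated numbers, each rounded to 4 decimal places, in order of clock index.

Answer: 22.5000 15.0000 15.0000 21.5000

Derivation:
After op 1 tick(2): ref=2.0000 raw=[3.0000 1.6000 1.6000 3.0000]
After op 2 sync(3): ref=2.0000 raw=[3.0000 1.6000 1.6000 2.0000]
After op 3 tick(8): ref=10.0000 raw=[15.0000 8.0000 8.0000 14.0000]
After op 4 tick(4): ref=14.0000 raw=[21.0000 11.2000 11.2000 20.0000]
After op 5 tick(1): ref=15.0000 raw=[22.5000 12.0000 12.0000 21.5000]
After op 6 sync(1): ref=15.0000 raw=[22.5000 15.0000 12.0000 21.5000]
After op 7 sync(2): ref=15.0000 raw=[22.5000 15.0000 15.0000 21.5000]
Wrap final raw readings (mod 60): 22.5000 mod 60 = 22.5000; 15.0000 mod 60 = 15.0000; 15.0000 mod 60 = 15.0000; 21.5000 mod 60 = 21.5000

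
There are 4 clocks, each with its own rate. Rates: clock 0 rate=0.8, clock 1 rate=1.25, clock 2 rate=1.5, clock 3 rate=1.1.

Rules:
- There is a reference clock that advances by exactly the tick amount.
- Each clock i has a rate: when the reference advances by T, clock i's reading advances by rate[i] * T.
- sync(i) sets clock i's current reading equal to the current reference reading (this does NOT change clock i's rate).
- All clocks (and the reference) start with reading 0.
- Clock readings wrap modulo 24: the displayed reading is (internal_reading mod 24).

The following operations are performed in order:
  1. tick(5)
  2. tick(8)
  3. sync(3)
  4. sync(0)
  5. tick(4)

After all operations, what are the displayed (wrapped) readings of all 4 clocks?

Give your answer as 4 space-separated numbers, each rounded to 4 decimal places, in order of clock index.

Answer: 16.2000 21.2500 1.5000 17.4000

Derivation:
After op 1 tick(5): ref=5.0000 raw=[4.0000 6.2500 7.5000 5.5000]
After op 2 tick(8): ref=13.0000 raw=[10.4000 16.2500 19.5000 14.3000]
After op 3 sync(3): ref=13.0000 raw=[10.4000 16.2500 19.5000 13.0000]
After op 4 sync(0): ref=13.0000 raw=[13.0000 16.2500 19.5000 13.0000]
After op 5 tick(4): ref=17.0000 raw=[16.2000 21.2500 25.5000 17.4000]
Wrap final raw readings (mod 24): 16.2000 mod 24 = 16.2000; 21.2500 mod 24 = 21.2500; 25.5000 mod 24 = 1.5000; 17.4000 mod 24 = 17.4000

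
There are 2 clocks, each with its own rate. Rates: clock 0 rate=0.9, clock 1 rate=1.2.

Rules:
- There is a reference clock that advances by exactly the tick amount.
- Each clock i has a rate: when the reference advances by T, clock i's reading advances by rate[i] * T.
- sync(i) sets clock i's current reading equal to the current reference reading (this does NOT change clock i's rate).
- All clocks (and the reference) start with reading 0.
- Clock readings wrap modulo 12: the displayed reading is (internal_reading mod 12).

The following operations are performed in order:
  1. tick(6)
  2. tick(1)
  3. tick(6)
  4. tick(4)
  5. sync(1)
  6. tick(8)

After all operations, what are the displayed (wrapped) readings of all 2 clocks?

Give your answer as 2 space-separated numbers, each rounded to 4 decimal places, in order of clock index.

After op 1 tick(6): ref=6.0000 raw=[5.4000 7.2000]
After op 2 tick(1): ref=7.0000 raw=[6.3000 8.4000]
After op 3 tick(6): ref=13.0000 raw=[11.7000 15.6000]
After op 4 tick(4): ref=17.0000 raw=[15.3000 20.4000]
After op 5 sync(1): ref=17.0000 raw=[15.3000 17.0000]
After op 6 tick(8): ref=25.0000 raw=[22.5000 26.6000]
Wrap final raw readings (mod 12): 22.5000 mod 12 = 10.5000; 26.6000 mod 12 = 2.6000

Answer: 10.5000 2.6000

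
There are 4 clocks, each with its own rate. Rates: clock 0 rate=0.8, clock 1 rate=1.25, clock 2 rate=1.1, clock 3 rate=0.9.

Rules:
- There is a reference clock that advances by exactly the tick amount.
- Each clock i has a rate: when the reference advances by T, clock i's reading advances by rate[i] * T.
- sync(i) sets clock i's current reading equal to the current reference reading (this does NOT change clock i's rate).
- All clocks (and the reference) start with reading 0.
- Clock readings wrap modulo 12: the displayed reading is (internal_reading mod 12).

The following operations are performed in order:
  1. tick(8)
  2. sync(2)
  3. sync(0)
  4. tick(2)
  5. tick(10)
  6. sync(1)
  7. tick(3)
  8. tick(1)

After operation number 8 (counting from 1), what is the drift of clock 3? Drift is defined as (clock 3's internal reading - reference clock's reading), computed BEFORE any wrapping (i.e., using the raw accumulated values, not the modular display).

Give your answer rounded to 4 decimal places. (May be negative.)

After op 1 tick(8): ref=8.0000 raw=[6.4000 10.0000 8.8000 7.2000]
After op 2 sync(2): ref=8.0000 raw=[6.4000 10.0000 8.0000 7.2000]
After op 3 sync(0): ref=8.0000 raw=[8.0000 10.0000 8.0000 7.2000]
After op 4 tick(2): ref=10.0000 raw=[9.6000 12.5000 10.2000 9.0000]
After op 5 tick(10): ref=20.0000 raw=[17.6000 25.0000 21.2000 18.0000]
After op 6 sync(1): ref=20.0000 raw=[17.6000 20.0000 21.2000 18.0000]
After op 7 tick(3): ref=23.0000 raw=[20.0000 23.7500 24.5000 20.7000]
After op 8 tick(1): ref=24.0000 raw=[20.8000 25.0000 25.6000 21.6000]
Drift of clock 3 after op 8: 21.6000 - 24.0000 = -2.4000

Answer: -2.4000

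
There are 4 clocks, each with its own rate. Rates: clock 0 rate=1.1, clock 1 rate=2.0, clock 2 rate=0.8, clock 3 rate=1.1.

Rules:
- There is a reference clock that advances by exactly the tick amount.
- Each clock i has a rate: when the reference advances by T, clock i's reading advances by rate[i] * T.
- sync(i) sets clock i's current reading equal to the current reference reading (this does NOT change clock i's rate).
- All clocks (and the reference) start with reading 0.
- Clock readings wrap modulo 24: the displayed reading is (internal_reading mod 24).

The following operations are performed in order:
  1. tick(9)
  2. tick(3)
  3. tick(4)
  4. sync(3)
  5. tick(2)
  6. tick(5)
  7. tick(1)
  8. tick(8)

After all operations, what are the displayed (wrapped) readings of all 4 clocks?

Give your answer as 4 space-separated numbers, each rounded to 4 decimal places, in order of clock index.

Answer: 11.2000 16.0000 1.6000 9.6000

Derivation:
After op 1 tick(9): ref=9.0000 raw=[9.9000 18.0000 7.2000 9.9000]
After op 2 tick(3): ref=12.0000 raw=[13.2000 24.0000 9.6000 13.2000]
After op 3 tick(4): ref=16.0000 raw=[17.6000 32.0000 12.8000 17.6000]
After op 4 sync(3): ref=16.0000 raw=[17.6000 32.0000 12.8000 16.0000]
After op 5 tick(2): ref=18.0000 raw=[19.8000 36.0000 14.4000 18.2000]
After op 6 tick(5): ref=23.0000 raw=[25.3000 46.0000 18.4000 23.7000]
After op 7 tick(1): ref=24.0000 raw=[26.4000 48.0000 19.2000 24.8000]
After op 8 tick(8): ref=32.0000 raw=[35.2000 64.0000 25.6000 33.6000]
Wrap final raw readings (mod 24): 35.2000 mod 24 = 11.2000; 64.0000 mod 24 = 16.0000; 25.6000 mod 24 = 1.6000; 33.6000 mod 24 = 9.6000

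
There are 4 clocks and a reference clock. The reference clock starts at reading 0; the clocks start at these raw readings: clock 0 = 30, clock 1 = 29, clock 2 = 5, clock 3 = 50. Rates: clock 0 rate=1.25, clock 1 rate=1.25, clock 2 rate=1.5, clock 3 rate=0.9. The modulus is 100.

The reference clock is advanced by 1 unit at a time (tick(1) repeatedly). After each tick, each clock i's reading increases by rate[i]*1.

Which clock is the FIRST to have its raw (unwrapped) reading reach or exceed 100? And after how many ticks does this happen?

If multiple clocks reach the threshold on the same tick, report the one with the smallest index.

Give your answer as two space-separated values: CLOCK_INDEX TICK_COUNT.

clock 0: start=30, rate=1.25, needs 100-30 = 70; ticks = ceil(70/1.25) = ceil(56.0000) = 56; reading at tick 56 = 30 + 1.25*56 = 100.0000
clock 1: start=29, rate=1.25, needs 100-29 = 71; ticks = ceil(71/1.25) = ceil(56.8000) = 57; reading at tick 57 = 29 + 1.25*57 = 100.2500
clock 2: start=5, rate=1.5, needs 100-5 = 95; ticks = ceil(95/1.5) = ceil(63.3333) = 64; reading at tick 64 = 5 + 1.5*64 = 101.0000
clock 3: start=50, rate=0.9, needs 100-50 = 50; ticks = ceil(50/0.9) = ceil(55.5556) = 56; reading at tick 56 = 50 + 0.9*56 = 100.4000
Minimum tick count = 56; winners = [0, 3]; smallest index = 0

Answer: 0 56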